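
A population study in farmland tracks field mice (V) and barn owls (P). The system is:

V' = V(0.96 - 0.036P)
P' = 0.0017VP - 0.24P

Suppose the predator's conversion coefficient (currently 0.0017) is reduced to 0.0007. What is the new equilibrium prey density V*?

At the interior fixed point, setting dP/dt = 0 with P > 0 fixes V* = (predator death rate)/(VP coefficient) — independent of the other coefficients.
With the change, V* = 0.24/0.0007 = 343; it rises from 141.

V* ≈ 343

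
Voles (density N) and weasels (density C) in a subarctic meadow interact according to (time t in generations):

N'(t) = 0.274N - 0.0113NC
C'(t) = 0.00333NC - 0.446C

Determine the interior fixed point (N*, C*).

Set dC/dt = 0 with C > 0: 0.00333N - 0.446 = 0, so N* = 0.446/0.00333 = 134.
Set dN/dt = 0 with N > 0: 0.274 - 0.0113C = 0, so C* = 0.274/0.0113 = 24.2.

N* ≈ 134, C* ≈ 24.2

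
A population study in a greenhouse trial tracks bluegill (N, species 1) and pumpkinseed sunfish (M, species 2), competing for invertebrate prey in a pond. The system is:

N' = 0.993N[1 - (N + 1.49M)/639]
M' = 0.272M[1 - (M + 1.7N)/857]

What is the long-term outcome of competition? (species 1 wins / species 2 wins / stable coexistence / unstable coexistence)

unstable coexistence (outcome depends on initial conditions)

Compare the nullcline intercepts: K1/α12 = 639/1.49 = 429 < K2 = 857; K2/α21 = 857/1.7 = 504 < K1 = 639.
Since both are reversed, neither can invade when rare; the interior point is a saddle.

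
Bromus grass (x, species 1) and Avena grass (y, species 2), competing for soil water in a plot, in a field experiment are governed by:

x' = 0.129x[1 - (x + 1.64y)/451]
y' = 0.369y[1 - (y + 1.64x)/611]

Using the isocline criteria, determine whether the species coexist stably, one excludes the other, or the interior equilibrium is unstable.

unstable coexistence (outcome depends on initial conditions)

Compare the nullcline intercepts: K1/α12 = 451/1.64 = 275 < K2 = 611; K2/α21 = 611/1.64 = 373 < K1 = 451.
Since both are reversed, neither can invade when rare; the interior point is a saddle.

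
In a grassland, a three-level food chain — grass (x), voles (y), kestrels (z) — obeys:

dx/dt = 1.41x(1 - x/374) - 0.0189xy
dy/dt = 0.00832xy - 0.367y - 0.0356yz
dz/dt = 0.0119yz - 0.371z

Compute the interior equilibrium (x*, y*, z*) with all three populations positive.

From dz/dt = 0: 0.0119y* = 0.371, so y* = 31.2.
From dx/dt = 0: 1.41(1 - x*/374) = 0.0189·31.2, giving x* = 374·(1 - 0.418) = 218.
From dy/dt = 0: 0.00832·218 - 0.367 = 0.0356z*, so z* = 1.44/0.0356 = 40.6.

x* ≈ 218, y* ≈ 31.2, z* ≈ 40.6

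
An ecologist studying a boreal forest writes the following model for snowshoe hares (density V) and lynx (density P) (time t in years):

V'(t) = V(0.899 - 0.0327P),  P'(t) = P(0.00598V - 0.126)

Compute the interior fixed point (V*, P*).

V* ≈ 21.1, P* ≈ 27.5

Set dP/dt = 0 with P > 0: 0.00598V - 0.126 = 0, so V* = 0.126/0.00598 = 21.1.
Set dV/dt = 0 with V > 0: 0.899 - 0.0327P = 0, so P* = 0.899/0.0327 = 27.5.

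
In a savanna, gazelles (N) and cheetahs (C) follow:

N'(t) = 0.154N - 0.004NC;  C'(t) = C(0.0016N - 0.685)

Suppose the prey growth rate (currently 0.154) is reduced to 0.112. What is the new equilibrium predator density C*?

C* ≈ 28

At the interior fixed point, setting dN/dt = 0 with N > 0 fixes C* = (prey growth rate)/(NC coefficient) — independent of the other coefficients.
With the change, C* = 0.112/0.004 = 28; it falls from 38.5.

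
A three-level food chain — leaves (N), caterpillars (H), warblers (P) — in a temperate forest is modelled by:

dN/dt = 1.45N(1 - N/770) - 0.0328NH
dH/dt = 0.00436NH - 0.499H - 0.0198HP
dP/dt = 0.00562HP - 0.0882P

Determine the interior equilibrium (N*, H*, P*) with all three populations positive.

From dP/dt = 0: 0.00562H* = 0.0882, so H* = 15.7.
From dN/dt = 0: 1.45(1 - N*/770) = 0.0328·15.7, giving N* = 770·(1 - 0.355) = 497.
From dH/dt = 0: 0.00436·497 - 0.499 = 0.0198P*, so P* = 1.67/0.0198 = 84.2.

N* ≈ 497, H* ≈ 15.7, P* ≈ 84.2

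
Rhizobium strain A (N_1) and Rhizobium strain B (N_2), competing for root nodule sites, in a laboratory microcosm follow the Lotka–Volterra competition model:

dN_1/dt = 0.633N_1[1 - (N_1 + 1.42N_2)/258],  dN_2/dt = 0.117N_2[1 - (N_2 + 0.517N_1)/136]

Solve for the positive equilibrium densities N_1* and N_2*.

Setting both brackets to zero gives the nullclines N_1 + 1.42N_2 = 258 and 0.517N_1 + N_2 = 136.
Substituting N_2 = 136 - 0.517N_1 into the first: N_1(1 - 1.42·0.517) = 258 - 1.42·136.
So N_1* = 64.9/0.266 = 244, and then N_2* = 136 - 0.517·244 = 9.83.

N_1* ≈ 244, N_2* ≈ 9.83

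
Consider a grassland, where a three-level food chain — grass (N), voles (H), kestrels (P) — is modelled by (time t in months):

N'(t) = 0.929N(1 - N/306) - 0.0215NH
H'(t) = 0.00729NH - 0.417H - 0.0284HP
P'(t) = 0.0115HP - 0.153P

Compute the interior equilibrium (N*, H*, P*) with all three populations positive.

From dP/dt = 0: 0.0115H* = 0.153, so H* = 13.3.
From dN/dt = 0: 0.929(1 - N*/306) = 0.0215·13.3, giving N* = 306·(1 - 0.308) = 212.
From dH/dt = 0: 0.00729·212 - 0.417 = 0.0284P*, so P* = 1.13/0.0284 = 39.7.

N* ≈ 212, H* ≈ 13.3, P* ≈ 39.7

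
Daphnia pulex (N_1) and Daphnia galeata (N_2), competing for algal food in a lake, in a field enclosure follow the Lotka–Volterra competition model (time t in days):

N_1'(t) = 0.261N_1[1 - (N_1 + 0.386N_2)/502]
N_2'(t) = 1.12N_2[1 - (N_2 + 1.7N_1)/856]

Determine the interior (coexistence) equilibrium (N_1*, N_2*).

N_1* ≈ 499, N_2* ≈ 7.56

Setting both brackets to zero gives the nullclines N_1 + 0.386N_2 = 502 and 1.7N_1 + N_2 = 856.
Substituting N_2 = 856 - 1.7N_1 into the first: N_1(1 - 0.386·1.7) = 502 - 0.386·856.
So N_1* = 172/0.344 = 499, and then N_2* = 856 - 1.7·499 = 7.56.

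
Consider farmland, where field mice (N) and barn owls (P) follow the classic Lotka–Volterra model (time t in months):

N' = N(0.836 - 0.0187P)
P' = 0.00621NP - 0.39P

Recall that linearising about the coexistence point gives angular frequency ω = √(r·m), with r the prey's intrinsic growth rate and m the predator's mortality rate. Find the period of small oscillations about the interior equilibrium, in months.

T ≈ 11 months

Here r = 0.836 and m = 0.39, so r·m = 0.326.
ω = √0.326 = 0.571 per month, hence T = 2π/ω ≈ 11 months.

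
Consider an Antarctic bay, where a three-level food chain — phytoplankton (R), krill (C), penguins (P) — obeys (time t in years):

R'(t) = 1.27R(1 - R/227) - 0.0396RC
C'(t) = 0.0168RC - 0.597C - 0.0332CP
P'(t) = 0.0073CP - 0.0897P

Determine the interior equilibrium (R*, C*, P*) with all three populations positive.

R* ≈ 140, C* ≈ 12.3, P* ≈ 52.9

From dP/dt = 0: 0.0073C* = 0.0897, so C* = 12.3.
From dR/dt = 0: 1.27(1 - R*/227) = 0.0396·12.3, giving R* = 227·(1 - 0.383) = 140.
From dC/dt = 0: 0.0168·140 - 0.597 = 0.0332P*, so P* = 1.76/0.0332 = 52.9.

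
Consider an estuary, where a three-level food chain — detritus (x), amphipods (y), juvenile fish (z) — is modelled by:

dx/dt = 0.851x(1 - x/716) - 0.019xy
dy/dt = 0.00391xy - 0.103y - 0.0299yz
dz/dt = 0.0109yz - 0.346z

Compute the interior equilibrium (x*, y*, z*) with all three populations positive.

x* ≈ 209, y* ≈ 31.7, z* ≈ 23.8

From dz/dt = 0: 0.0109y* = 0.346, so y* = 31.7.
From dx/dt = 0: 0.851(1 - x*/716) = 0.019·31.7, giving x* = 716·(1 - 0.709) = 209.
From dy/dt = 0: 0.00391·209 - 0.103 = 0.0299z*, so z* = 0.712/0.0299 = 23.8.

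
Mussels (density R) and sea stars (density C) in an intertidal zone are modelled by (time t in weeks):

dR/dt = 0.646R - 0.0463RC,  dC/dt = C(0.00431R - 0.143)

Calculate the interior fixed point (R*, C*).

R* ≈ 33.2, C* ≈ 14

Set dC/dt = 0 with C > 0: 0.00431R - 0.143 = 0, so R* = 0.143/0.00431 = 33.2.
Set dR/dt = 0 with R > 0: 0.646 - 0.0463C = 0, so C* = 0.646/0.0463 = 14.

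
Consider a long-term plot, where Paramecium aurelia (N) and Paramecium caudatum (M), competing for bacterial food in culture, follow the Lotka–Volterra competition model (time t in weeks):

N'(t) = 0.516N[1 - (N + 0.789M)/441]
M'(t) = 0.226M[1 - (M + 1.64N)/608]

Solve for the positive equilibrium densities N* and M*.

Setting both brackets to zero gives the nullclines N + 0.789M = 441 and 1.64N + M = 608.
Substituting M = 608 - 1.64N into the first: N(1 - 0.789·1.64) = 441 - 0.789·608.
So N* = -38.7/-0.294 = 132, and then M* = 608 - 1.64·132 = 392.

N* ≈ 132, M* ≈ 392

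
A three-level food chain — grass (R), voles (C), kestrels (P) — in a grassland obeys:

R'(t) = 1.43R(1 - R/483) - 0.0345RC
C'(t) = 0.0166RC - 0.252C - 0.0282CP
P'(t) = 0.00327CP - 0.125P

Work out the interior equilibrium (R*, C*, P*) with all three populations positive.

R* ≈ 37.6, C* ≈ 38.2, P* ≈ 13.2

From dP/dt = 0: 0.00327C* = 0.125, so C* = 38.2.
From dR/dt = 0: 1.43(1 - R*/483) = 0.0345·38.2, giving R* = 483·(1 - 0.922) = 37.6.
From dC/dt = 0: 0.0166·37.6 - 0.252 = 0.0282P*, so P* = 0.371/0.0282 = 13.2.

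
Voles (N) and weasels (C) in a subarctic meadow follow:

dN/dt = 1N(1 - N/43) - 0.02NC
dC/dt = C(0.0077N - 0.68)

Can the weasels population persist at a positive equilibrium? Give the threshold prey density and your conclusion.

Threshold N = 88.3; K < 88.3, so no, the predator goes extinct.

The predator equation gives dC/dt > 0 only when N > 0.68/0.0077 = 88.3.
Without the predator, N → K = 43. Since 43 < 88.3, the predator cannot invade.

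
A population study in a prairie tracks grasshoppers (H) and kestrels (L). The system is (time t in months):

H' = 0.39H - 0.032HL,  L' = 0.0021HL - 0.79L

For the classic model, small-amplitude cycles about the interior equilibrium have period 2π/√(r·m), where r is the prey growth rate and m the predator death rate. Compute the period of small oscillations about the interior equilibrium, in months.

T ≈ 11.3 months

Here r = 0.39 and m = 0.79, so r·m = 0.308.
ω = √0.308 = 0.555 per month, hence T = 2π/ω ≈ 11.3 months.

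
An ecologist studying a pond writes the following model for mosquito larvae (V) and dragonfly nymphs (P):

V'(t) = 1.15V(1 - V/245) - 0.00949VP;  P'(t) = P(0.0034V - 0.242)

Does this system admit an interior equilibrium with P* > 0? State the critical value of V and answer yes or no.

Threshold V = 71.2; K > 71.2, so yes, the predator persists.

The predator equation gives dP/dt > 0 only when V > 0.242/0.0034 = 71.2.
Without the predator, V → K = 245. Since 245 > 71.2, the predator can invade and persist.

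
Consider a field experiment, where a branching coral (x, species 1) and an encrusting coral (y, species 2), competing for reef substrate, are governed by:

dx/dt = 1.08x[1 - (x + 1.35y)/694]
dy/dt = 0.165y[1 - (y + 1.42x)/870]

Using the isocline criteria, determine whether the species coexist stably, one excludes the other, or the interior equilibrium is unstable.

Compare the nullcline intercepts: K1/α12 = 694/1.35 = 514 < K2 = 870; K2/α21 = 870/1.42 = 613 < K1 = 694.
Since both are reversed, neither can invade when rare; the interior point is a saddle.

unstable coexistence (outcome depends on initial conditions)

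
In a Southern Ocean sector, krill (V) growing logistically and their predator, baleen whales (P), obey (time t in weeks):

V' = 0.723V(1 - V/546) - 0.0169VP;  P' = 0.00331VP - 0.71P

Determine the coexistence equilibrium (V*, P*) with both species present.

From dP/dt = 0 with P > 0: 0.00331V* = 0.71, so V* = 215.
Substitute into dV/dt = 0: 0.723(1 - 215/546) = 0.0169P*.
The bracket is 0.607, giving P* = 0.439/0.0169 = 26.

V* ≈ 215, P* ≈ 26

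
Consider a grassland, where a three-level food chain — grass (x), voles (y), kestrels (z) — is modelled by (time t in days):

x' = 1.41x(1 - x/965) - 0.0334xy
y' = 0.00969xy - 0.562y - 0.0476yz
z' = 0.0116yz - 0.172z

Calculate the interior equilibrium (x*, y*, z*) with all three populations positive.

From dz/dt = 0: 0.0116y* = 0.172, so y* = 14.8.
From dx/dt = 0: 1.41(1 - x*/965) = 0.0334·14.8, giving x* = 965·(1 - 0.351) = 626.
From dy/dt = 0: 0.00969·626 - 0.562 = 0.0476z*, so z* = 5.5/0.0476 = 116.

x* ≈ 626, y* ≈ 14.8, z* ≈ 116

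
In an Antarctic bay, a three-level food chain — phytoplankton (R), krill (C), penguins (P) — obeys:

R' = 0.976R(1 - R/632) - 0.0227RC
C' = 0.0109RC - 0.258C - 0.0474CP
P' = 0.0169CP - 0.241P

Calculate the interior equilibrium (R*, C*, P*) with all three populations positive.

R* ≈ 422, C* ≈ 14.3, P* ≈ 91.7

From dP/dt = 0: 0.0169C* = 0.241, so C* = 14.3.
From dR/dt = 0: 0.976(1 - R*/632) = 0.0227·14.3, giving R* = 632·(1 - 0.332) = 422.
From dC/dt = 0: 0.0109·422 - 0.258 = 0.0474P*, so P* = 4.35/0.0474 = 91.7.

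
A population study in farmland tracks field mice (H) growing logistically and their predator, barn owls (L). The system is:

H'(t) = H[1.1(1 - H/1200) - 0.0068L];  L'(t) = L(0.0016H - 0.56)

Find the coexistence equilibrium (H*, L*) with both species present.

H* ≈ 350, L* ≈ 115

From dL/dt = 0 with L > 0: 0.0016H* = 0.56, so H* = 350.
Substitute into dH/dt = 0: 1.1(1 - 350/1200) = 0.0068L*.
The bracket is 0.708, giving L* = 0.779/0.0068 = 115.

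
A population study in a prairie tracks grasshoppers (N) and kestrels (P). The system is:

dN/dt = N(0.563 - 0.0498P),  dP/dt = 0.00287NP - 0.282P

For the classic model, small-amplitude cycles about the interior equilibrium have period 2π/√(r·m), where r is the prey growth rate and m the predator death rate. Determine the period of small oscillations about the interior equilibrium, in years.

T ≈ 15.8 years

Here r = 0.563 and m = 0.282, so r·m = 0.159.
ω = √0.159 = 0.398 per year, hence T = 2π/ω ≈ 15.8 years.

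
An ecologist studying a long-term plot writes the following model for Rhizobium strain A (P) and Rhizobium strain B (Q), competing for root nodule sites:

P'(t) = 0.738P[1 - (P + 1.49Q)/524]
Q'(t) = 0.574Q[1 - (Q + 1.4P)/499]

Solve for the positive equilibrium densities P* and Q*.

P* ≈ 202, Q* ≈ 216

Setting both brackets to zero gives the nullclines P + 1.49Q = 524 and 1.4P + Q = 499.
Substituting Q = 499 - 1.4P into the first: P(1 - 1.49·1.4) = 524 - 1.49·499.
So P* = -220/-1.09 = 202, and then Q* = 499 - 1.4·202 = 216.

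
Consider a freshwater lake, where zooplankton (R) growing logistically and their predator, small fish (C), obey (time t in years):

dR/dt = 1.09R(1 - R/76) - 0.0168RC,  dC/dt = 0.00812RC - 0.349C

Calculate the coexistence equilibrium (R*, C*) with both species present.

R* ≈ 43, C* ≈ 28.2

From dC/dt = 0 with C > 0: 0.00812R* = 0.349, so R* = 43.
Substitute into dR/dt = 0: 1.09(1 - 43/76) = 0.0168C*.
The bracket is 0.434, giving C* = 0.474/0.0168 = 28.2.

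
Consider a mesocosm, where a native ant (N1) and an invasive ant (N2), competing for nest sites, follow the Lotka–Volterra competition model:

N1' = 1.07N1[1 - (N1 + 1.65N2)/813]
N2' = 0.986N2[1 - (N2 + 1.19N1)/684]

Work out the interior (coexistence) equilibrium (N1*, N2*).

N1* ≈ 328, N2* ≈ 294

Setting both brackets to zero gives the nullclines N1 + 1.65N2 = 813 and 1.19N1 + N2 = 684.
Substituting N2 = 684 - 1.19N1 into the first: N1(1 - 1.65·1.19) = 813 - 1.65·684.
So N1* = -316/-0.963 = 328, and then N2* = 684 - 1.19·328 = 294.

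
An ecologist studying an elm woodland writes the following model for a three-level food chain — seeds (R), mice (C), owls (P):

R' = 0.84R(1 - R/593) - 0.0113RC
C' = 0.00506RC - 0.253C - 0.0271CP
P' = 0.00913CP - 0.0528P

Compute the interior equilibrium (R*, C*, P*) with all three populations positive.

From dP/dt = 0: 0.00913C* = 0.0528, so C* = 5.78.
From dR/dt = 0: 0.84(1 - R*/593) = 0.0113·5.78, giving R* = 593·(1 - 0.0778) = 547.
From dC/dt = 0: 0.00506·547 - 0.253 = 0.0271P*, so P* = 2.51/0.0271 = 92.8.

R* ≈ 547, C* ≈ 5.78, P* ≈ 92.8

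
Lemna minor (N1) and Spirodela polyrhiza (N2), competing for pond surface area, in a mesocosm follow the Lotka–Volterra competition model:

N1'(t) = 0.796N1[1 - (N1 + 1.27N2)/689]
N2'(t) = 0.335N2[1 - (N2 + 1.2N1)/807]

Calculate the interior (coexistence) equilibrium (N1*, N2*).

N1* ≈ 641, N2* ≈ 37.8

Setting both brackets to zero gives the nullclines N1 + 1.27N2 = 689 and 1.2N1 + N2 = 807.
Substituting N2 = 807 - 1.2N1 into the first: N1(1 - 1.27·1.2) = 689 - 1.27·807.
So N1* = -336/-0.524 = 641, and then N2* = 807 - 1.2·641 = 37.8.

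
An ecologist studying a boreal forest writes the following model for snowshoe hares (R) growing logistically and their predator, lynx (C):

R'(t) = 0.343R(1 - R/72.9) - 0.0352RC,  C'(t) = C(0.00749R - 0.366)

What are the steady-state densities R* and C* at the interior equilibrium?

R* ≈ 48.9, C* ≈ 3.21

From dC/dt = 0 with C > 0: 0.00749R* = 0.366, so R* = 48.9.
Substitute into dR/dt = 0: 0.343(1 - 48.9/72.9) = 0.0352C*.
The bracket is 0.33, giving C* = 0.113/0.0352 = 3.21.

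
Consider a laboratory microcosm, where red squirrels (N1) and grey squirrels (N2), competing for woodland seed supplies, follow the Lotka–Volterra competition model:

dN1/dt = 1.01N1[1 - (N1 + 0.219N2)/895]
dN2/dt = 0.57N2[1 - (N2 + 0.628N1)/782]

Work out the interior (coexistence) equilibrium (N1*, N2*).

N1* ≈ 839, N2* ≈ 255

Setting both brackets to zero gives the nullclines N1 + 0.219N2 = 895 and 0.628N1 + N2 = 782.
Substituting N2 = 782 - 0.628N1 into the first: N1(1 - 0.219·0.628) = 895 - 0.219·782.
So N1* = 724/0.862 = 839, and then N2* = 782 - 0.628·839 = 255.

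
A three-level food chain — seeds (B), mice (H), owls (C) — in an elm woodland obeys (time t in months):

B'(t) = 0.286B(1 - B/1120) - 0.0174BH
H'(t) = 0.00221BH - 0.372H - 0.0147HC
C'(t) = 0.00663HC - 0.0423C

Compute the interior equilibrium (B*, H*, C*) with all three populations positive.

From dC/dt = 0: 0.00663H* = 0.0423, so H* = 6.38.
From dB/dt = 0: 0.286(1 - B*/1120) = 0.0174·6.38, giving B* = 1120·(1 - 0.388) = 685.
From dH/dt = 0: 0.00221·685 - 0.372 = 0.0147C*, so C* = 1.14/0.0147 = 77.7.

B* ≈ 685, H* ≈ 6.38, C* ≈ 77.7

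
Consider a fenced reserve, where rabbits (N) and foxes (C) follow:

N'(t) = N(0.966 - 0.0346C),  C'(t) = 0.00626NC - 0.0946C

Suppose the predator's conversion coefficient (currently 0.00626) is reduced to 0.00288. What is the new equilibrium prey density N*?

N* ≈ 32.8

At the interior fixed point, setting dC/dt = 0 with C > 0 fixes N* = (predator death rate)/(NC coefficient) — independent of the other coefficients.
With the change, N* = 0.0946/0.00288 = 32.8; it rises from 15.1.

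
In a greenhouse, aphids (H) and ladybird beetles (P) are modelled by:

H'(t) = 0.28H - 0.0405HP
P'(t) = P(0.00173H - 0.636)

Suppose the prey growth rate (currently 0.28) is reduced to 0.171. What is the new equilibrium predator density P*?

P* ≈ 4.22

At the interior fixed point, setting dH/dt = 0 with H > 0 fixes P* = (prey growth rate)/(HP coefficient) — independent of the other coefficients.
With the change, P* = 0.171/0.0405 = 4.22; it falls from 6.91.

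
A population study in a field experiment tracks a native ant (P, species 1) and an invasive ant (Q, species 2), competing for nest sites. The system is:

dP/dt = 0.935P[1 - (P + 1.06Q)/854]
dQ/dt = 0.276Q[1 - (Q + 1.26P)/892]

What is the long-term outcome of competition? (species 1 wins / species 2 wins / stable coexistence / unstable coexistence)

Compare the nullcline intercepts: K1/α12 = 854/1.06 = 806 < K2 = 892; K2/α21 = 892/1.26 = 708 < K1 = 854.
Since both are reversed, neither can invade when rare; the interior point is a saddle.

unstable coexistence (outcome depends on initial conditions)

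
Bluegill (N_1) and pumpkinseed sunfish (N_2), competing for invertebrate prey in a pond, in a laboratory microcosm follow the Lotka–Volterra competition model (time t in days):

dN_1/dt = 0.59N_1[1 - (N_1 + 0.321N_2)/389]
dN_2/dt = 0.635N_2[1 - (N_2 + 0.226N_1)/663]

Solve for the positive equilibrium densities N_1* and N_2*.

Setting both brackets to zero gives the nullclines N_1 + 0.321N_2 = 389 and 0.226N_1 + N_2 = 663.
Substituting N_2 = 663 - 0.226N_1 into the first: N_1(1 - 0.321·0.226) = 389 - 0.321·663.
So N_1* = 176/0.927 = 190, and then N_2* = 663 - 0.226·190 = 620.

N_1* ≈ 190, N_2* ≈ 620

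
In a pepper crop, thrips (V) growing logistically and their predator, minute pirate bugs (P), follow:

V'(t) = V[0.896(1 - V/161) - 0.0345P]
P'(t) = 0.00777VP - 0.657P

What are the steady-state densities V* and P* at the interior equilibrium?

V* ≈ 84.6, P* ≈ 12.3

From dP/dt = 0 with P > 0: 0.00777V* = 0.657, so V* = 84.6.
Substitute into dV/dt = 0: 0.896(1 - 84.6/161) = 0.0345P*.
The bracket is 0.475, giving P* = 0.425/0.0345 = 12.3.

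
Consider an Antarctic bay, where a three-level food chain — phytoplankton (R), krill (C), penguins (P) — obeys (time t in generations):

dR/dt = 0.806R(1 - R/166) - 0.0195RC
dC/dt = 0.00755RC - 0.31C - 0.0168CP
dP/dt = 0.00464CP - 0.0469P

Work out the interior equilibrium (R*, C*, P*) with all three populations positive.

R* ≈ 125, C* ≈ 10.1, P* ≈ 37.9

From dP/dt = 0: 0.00464C* = 0.0469, so C* = 10.1.
From dR/dt = 0: 0.806(1 - R*/166) = 0.0195·10.1, giving R* = 166·(1 - 0.245) = 125.
From dC/dt = 0: 0.00755·125 - 0.31 = 0.0168P*, so P* = 0.637/0.0168 = 37.9.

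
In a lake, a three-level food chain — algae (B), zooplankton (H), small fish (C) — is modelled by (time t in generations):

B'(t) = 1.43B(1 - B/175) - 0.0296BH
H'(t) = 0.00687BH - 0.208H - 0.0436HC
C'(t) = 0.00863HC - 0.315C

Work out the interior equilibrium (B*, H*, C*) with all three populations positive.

From dC/dt = 0: 0.00863H* = 0.315, so H* = 36.5.
From dB/dt = 0: 1.43(1 - B*/175) = 0.0296·36.5, giving B* = 175·(1 - 0.756) = 42.8.
From dH/dt = 0: 0.00687·42.8 - 0.208 = 0.0436C*, so C* = 0.0859/0.0436 = 1.97.

B* ≈ 42.8, H* ≈ 36.5, C* ≈ 1.97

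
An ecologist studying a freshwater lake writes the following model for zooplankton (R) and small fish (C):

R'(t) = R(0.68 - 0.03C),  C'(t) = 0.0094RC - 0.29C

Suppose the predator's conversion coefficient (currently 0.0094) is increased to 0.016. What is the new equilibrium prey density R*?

R* ≈ 18.1

At the interior fixed point, setting dC/dt = 0 with C > 0 fixes R* = (predator death rate)/(RC coefficient) — independent of the other coefficients.
With the change, R* = 0.29/0.016 = 18.1; it falls from 30.9.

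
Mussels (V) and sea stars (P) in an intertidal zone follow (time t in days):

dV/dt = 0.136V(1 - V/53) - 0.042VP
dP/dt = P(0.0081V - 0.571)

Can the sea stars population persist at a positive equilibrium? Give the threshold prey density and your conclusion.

Threshold V = 70.5; K < 70.5, so no, the predator goes extinct.

The predator equation gives dP/dt > 0 only when V > 0.571/0.0081 = 70.5.
Without the predator, V → K = 53. Since 53 < 70.5, the predator cannot invade.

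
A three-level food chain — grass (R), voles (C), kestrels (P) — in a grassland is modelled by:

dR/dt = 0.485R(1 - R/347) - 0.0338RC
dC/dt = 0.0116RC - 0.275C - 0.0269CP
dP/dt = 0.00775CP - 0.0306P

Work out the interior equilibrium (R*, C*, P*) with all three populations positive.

From dP/dt = 0: 0.00775C* = 0.0306, so C* = 3.95.
From dR/dt = 0: 0.485(1 - R*/347) = 0.0338·3.95, giving R* = 347·(1 - 0.275) = 252.
From dC/dt = 0: 0.0116·252 - 0.275 = 0.0269P*, so P* = 2.64/0.0269 = 98.2.

R* ≈ 252, C* ≈ 3.95, P* ≈ 98.2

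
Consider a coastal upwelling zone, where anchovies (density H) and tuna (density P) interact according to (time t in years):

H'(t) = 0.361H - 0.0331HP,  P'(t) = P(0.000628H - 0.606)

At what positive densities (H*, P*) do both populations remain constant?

Set dP/dt = 0 with P > 0: 0.000628H - 0.606 = 0, so H* = 0.606/0.000628 = 965.
Set dH/dt = 0 with H > 0: 0.361 - 0.0331P = 0, so P* = 0.361/0.0331 = 10.9.

H* ≈ 965, P* ≈ 10.9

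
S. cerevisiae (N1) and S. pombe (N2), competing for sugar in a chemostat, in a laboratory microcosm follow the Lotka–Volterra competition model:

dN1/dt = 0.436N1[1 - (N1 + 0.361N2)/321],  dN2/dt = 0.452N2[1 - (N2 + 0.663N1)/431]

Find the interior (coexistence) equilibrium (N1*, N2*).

Setting both brackets to zero gives the nullclines N1 + 0.361N2 = 321 and 0.663N1 + N2 = 431.
Substituting N2 = 431 - 0.663N1 into the first: N1(1 - 0.361·0.663) = 321 - 0.361·431.
So N1* = 165/0.761 = 217, and then N2* = 431 - 0.663·217 = 287.

N1* ≈ 217, N2* ≈ 287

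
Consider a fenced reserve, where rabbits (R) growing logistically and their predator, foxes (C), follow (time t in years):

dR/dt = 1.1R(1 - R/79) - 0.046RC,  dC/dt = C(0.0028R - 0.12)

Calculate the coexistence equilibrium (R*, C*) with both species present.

R* ≈ 42.9, C* ≈ 10.9

From dC/dt = 0 with C > 0: 0.0028R* = 0.12, so R* = 42.9.
Substitute into dR/dt = 0: 1.1(1 - 42.9/79) = 0.046C*.
The bracket is 0.458, giving C* = 0.503/0.046 = 10.9.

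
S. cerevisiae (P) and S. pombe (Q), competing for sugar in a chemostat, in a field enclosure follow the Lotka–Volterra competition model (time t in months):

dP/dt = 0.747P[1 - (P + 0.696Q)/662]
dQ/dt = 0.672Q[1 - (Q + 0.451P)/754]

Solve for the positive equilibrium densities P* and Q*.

Setting both brackets to zero gives the nullclines P + 0.696Q = 662 and 0.451P + Q = 754.
Substituting Q = 754 - 0.451P into the first: P(1 - 0.696·0.451) = 662 - 0.696·754.
So P* = 137/0.686 = 200, and then Q* = 754 - 0.451·200 = 664.

P* ≈ 200, Q* ≈ 664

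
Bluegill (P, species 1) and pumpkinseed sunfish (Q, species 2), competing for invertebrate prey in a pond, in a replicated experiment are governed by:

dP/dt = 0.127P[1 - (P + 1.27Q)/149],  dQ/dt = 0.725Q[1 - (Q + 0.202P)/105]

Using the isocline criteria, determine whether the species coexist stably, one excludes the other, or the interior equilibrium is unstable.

stable coexistence

Compare the nullcline intercepts: K1/α12 = 149/1.27 = 117 > K2 = 105; K2/α21 = 105/0.202 = 520 > K1 = 149.
Since both inequalities hold, each species can invade when rare, so the interior equilibrium is stable.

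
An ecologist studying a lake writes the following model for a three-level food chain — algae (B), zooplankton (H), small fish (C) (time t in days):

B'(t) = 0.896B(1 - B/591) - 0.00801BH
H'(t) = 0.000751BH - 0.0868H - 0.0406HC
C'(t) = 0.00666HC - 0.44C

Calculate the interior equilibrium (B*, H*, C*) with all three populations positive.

From dC/dt = 0: 0.00666H* = 0.44, so H* = 66.1.
From dB/dt = 0: 0.896(1 - B*/591) = 0.00801·66.1, giving B* = 591·(1 - 0.591) = 242.
From dH/dt = 0: 0.000751·242 - 0.0868 = 0.0406C*, so C* = 0.0949/0.0406 = 2.34.

B* ≈ 242, H* ≈ 66.1, C* ≈ 2.34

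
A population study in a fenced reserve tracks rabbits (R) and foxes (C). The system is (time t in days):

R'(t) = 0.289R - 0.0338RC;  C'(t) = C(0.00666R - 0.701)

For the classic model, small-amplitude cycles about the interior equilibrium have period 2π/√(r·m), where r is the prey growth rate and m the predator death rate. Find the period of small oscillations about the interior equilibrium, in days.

Here r = 0.289 and m = 0.701, so r·m = 0.203.
ω = √0.203 = 0.45 per day, hence T = 2π/ω ≈ 14 days.

T ≈ 14 days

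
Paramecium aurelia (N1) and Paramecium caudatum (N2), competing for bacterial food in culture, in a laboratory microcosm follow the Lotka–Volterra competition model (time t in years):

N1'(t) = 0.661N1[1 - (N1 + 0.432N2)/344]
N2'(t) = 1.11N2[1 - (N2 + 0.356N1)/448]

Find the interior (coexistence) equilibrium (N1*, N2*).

N1* ≈ 178, N2* ≈ 385

Setting both brackets to zero gives the nullclines N1 + 0.432N2 = 344 and 0.356N1 + N2 = 448.
Substituting N2 = 448 - 0.356N1 into the first: N1(1 - 0.432·0.356) = 344 - 0.432·448.
So N1* = 150/0.846 = 178, and then N2* = 448 - 0.356·178 = 385.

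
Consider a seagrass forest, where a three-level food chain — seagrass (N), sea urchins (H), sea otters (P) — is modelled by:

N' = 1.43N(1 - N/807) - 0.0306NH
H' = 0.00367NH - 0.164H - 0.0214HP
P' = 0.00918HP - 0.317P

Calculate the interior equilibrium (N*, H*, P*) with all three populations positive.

From dP/dt = 0: 0.00918H* = 0.317, so H* = 34.5.
From dN/dt = 0: 1.43(1 - N*/807) = 0.0306·34.5, giving N* = 807·(1 - 0.739) = 211.
From dH/dt = 0: 0.00367·211 - 0.164 = 0.0214P*, so P* = 0.609/0.0214 = 28.5.

N* ≈ 211, H* ≈ 34.5, P* ≈ 28.5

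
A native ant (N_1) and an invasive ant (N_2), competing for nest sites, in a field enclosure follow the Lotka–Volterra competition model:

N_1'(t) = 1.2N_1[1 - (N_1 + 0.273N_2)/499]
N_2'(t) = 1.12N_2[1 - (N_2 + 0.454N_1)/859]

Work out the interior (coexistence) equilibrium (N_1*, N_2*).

Setting both brackets to zero gives the nullclines N_1 + 0.273N_2 = 499 and 0.454N_1 + N_2 = 859.
Substituting N_2 = 859 - 0.454N_1 into the first: N_1(1 - 0.273·0.454) = 499 - 0.273·859.
So N_1* = 264/0.876 = 302, and then N_2* = 859 - 0.454·302 = 722.

N_1* ≈ 302, N_2* ≈ 722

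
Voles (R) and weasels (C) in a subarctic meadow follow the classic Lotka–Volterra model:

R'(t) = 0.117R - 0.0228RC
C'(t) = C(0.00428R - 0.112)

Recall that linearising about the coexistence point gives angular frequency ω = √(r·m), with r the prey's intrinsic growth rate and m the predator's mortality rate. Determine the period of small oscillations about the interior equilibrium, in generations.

Here r = 0.117 and m = 0.112, so r·m = 0.0131.
ω = √0.0131 = 0.114 per generation, hence T = 2π/ω ≈ 54.9 generations.

T ≈ 54.9 generations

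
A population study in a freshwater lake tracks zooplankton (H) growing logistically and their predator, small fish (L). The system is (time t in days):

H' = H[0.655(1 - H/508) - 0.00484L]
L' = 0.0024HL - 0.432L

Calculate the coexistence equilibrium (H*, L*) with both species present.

From dL/dt = 0 with L > 0: 0.0024H* = 0.432, so H* = 180.
Substitute into dH/dt = 0: 0.655(1 - 180/508) = 0.00484L*.
The bracket is 0.646, giving L* = 0.423/0.00484 = 87.4.

H* ≈ 180, L* ≈ 87.4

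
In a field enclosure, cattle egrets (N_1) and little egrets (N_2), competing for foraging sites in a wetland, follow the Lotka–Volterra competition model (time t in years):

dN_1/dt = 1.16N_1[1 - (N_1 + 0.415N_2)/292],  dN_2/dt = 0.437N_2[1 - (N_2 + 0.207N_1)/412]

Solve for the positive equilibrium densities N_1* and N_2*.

N_1* ≈ 132, N_2* ≈ 385

Setting both brackets to zero gives the nullclines N_1 + 0.415N_2 = 292 and 0.207N_1 + N_2 = 412.
Substituting N_2 = 412 - 0.207N_1 into the first: N_1(1 - 0.415·0.207) = 292 - 0.415·412.
So N_1* = 121/0.914 = 132, and then N_2* = 412 - 0.207·132 = 385.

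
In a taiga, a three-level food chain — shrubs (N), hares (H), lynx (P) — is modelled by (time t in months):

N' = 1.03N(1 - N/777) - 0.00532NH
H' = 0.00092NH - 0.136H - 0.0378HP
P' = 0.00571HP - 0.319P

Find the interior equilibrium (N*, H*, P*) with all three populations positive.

N* ≈ 553, H* ≈ 55.9, P* ≈ 9.86

From dP/dt = 0: 0.00571H* = 0.319, so H* = 55.9.
From dN/dt = 0: 1.03(1 - N*/777) = 0.00532·55.9, giving N* = 777·(1 - 0.289) = 553.
From dH/dt = 0: 0.00092·553 - 0.136 = 0.0378P*, so P* = 0.373/0.0378 = 9.86.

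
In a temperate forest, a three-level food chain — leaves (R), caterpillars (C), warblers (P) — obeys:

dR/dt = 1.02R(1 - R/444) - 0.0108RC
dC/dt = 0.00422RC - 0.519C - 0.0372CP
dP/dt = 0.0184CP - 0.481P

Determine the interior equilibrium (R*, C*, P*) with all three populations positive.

R* ≈ 321, C* ≈ 26.1, P* ≈ 22.5

From dP/dt = 0: 0.0184C* = 0.481, so C* = 26.1.
From dR/dt = 0: 1.02(1 - R*/444) = 0.0108·26.1, giving R* = 444·(1 - 0.277) = 321.
From dC/dt = 0: 0.00422·321 - 0.519 = 0.0372P*, so P* = 0.836/0.0372 = 22.5.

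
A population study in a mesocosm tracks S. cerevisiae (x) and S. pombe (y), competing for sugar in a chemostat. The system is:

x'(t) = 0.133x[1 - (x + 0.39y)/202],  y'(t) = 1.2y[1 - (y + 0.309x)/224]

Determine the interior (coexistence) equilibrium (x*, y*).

x* ≈ 130, y* ≈ 184

Setting both brackets to zero gives the nullclines x + 0.39y = 202 and 0.309x + y = 224.
Substituting y = 224 - 0.309x into the first: x(1 - 0.39·0.309) = 202 - 0.39·224.
So x* = 115/0.879 = 130, and then y* = 224 - 0.309·130 = 184.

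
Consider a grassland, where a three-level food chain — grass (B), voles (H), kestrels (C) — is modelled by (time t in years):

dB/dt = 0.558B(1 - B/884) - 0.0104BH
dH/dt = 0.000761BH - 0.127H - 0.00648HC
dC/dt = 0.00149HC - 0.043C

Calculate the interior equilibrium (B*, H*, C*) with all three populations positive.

From dC/dt = 0: 0.00149H* = 0.043, so H* = 28.9.
From dB/dt = 0: 0.558(1 - B*/884) = 0.0104·28.9, giving B* = 884·(1 - 0.538) = 409.
From dH/dt = 0: 0.000761·409 - 0.127 = 0.00648C*, so C* = 0.184/0.00648 = 28.4.

B* ≈ 409, H* ≈ 28.9, C* ≈ 28.4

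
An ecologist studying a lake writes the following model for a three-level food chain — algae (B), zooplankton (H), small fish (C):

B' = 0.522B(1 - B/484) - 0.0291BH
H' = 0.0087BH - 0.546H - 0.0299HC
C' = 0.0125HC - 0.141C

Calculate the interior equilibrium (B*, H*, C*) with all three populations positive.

B* ≈ 180, H* ≈ 11.3, C* ≈ 34

From dC/dt = 0: 0.0125H* = 0.141, so H* = 11.3.
From dB/dt = 0: 0.522(1 - B*/484) = 0.0291·11.3, giving B* = 484·(1 - 0.629) = 180.
From dH/dt = 0: 0.0087·180 - 0.546 = 0.0299C*, so C* = 1.02/0.0299 = 34.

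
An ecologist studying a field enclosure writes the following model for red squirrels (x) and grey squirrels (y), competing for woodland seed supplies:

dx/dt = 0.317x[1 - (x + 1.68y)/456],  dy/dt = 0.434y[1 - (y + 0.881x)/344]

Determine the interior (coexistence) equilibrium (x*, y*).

x* ≈ 254, y* ≈ 120

Setting both brackets to zero gives the nullclines x + 1.68y = 456 and 0.881x + y = 344.
Substituting y = 344 - 0.881x into the first: x(1 - 1.68·0.881) = 456 - 1.68·344.
So x* = -122/-0.48 = 254, and then y* = 344 - 0.881·254 = 120.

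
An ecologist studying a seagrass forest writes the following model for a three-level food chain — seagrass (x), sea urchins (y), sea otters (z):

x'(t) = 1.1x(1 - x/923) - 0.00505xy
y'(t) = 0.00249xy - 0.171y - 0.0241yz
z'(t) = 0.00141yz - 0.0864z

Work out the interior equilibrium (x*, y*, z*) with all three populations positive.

From dz/dt = 0: 0.00141y* = 0.0864, so y* = 61.3.
From dx/dt = 0: 1.1(1 - x*/923) = 0.00505·61.3, giving x* = 923·(1 - 0.281) = 663.
From dy/dt = 0: 0.00249·663 - 0.171 = 0.0241z*, so z* = 1.48/0.0241 = 61.4.

x* ≈ 663, y* ≈ 61.3, z* ≈ 61.4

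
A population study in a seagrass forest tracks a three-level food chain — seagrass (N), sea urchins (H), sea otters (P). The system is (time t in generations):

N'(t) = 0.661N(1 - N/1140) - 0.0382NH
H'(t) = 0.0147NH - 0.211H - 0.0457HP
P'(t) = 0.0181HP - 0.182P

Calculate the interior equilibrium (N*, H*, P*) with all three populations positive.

N* ≈ 478, H* ≈ 10.1, P* ≈ 149

From dP/dt = 0: 0.0181H* = 0.182, so H* = 10.1.
From dN/dt = 0: 0.661(1 - N*/1140) = 0.0382·10.1, giving N* = 1140·(1 - 0.581) = 478.
From dH/dt = 0: 0.0147·478 - 0.211 = 0.0457P*, so P* = 6.81/0.0457 = 149.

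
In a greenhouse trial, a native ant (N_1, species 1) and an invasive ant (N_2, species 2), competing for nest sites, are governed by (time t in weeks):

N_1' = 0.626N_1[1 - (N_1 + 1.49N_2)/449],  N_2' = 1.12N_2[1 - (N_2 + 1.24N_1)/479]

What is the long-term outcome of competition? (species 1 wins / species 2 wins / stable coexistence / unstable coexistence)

Compare the nullcline intercepts: K1/α12 = 449/1.49 = 301 < K2 = 479; K2/α21 = 479/1.24 = 386 < K1 = 449.
Since both are reversed, neither can invade when rare; the interior point is a saddle.

unstable coexistence (outcome depends on initial conditions)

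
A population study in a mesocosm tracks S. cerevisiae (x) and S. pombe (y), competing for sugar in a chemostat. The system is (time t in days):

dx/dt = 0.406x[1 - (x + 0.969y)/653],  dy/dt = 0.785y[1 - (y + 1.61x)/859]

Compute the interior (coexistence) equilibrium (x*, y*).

x* ≈ 320, y* ≈ 343

Setting both brackets to zero gives the nullclines x + 0.969y = 653 and 1.61x + y = 859.
Substituting y = 859 - 1.61x into the first: x(1 - 0.969·1.61) = 653 - 0.969·859.
So x* = -179/-0.56 = 320, and then y* = 859 - 1.61·320 = 343.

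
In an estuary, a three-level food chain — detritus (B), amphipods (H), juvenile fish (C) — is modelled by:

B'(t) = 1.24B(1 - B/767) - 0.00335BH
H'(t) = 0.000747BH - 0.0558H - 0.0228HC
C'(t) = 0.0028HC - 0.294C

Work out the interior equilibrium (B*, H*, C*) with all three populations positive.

From dC/dt = 0: 0.0028H* = 0.294, so H* = 105.
From dB/dt = 0: 1.24(1 - B*/767) = 0.00335·105, giving B* = 767·(1 - 0.284) = 549.
From dH/dt = 0: 0.000747·549 - 0.0558 = 0.0228C*, so C* = 0.355/0.0228 = 15.6.

B* ≈ 549, H* ≈ 105, C* ≈ 15.6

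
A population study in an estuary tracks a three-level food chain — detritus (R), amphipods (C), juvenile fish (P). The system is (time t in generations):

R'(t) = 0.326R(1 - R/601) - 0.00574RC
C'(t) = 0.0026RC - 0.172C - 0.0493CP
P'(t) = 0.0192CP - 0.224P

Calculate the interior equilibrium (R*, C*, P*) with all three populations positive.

From dP/dt = 0: 0.0192C* = 0.224, so C* = 11.7.
From dR/dt = 0: 0.326(1 - R*/601) = 0.00574·11.7, giving R* = 601·(1 - 0.205) = 478.
From dC/dt = 0: 0.0026·478 - 0.172 = 0.0493P*, so P* = 1.07/0.0493 = 21.7.

R* ≈ 478, C* ≈ 11.7, P* ≈ 21.7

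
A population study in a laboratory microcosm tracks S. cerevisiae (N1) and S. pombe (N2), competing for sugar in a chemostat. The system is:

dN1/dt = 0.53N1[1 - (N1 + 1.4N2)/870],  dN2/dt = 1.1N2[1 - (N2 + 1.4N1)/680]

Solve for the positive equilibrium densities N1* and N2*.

N1* ≈ 85.4, N2* ≈ 560

Setting both brackets to zero gives the nullclines N1 + 1.4N2 = 870 and 1.4N1 + N2 = 680.
Substituting N2 = 680 - 1.4N1 into the first: N1(1 - 1.4·1.4) = 870 - 1.4·680.
So N1* = -82/-0.96 = 85.4, and then N2* = 680 - 1.4·85.4 = 560.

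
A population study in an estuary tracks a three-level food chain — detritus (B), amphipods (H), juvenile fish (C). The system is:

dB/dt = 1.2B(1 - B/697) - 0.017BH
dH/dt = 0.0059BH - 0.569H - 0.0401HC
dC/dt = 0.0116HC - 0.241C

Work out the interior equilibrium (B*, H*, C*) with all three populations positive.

From dC/dt = 0: 0.0116H* = 0.241, so H* = 20.8.
From dB/dt = 0: 1.2(1 - B*/697) = 0.017·20.8, giving B* = 697·(1 - 0.294) = 492.
From dH/dt = 0: 0.0059·492 - 0.569 = 0.0401C*, so C* = 2.33/0.0401 = 58.2.

B* ≈ 492, H* ≈ 20.8, C* ≈ 58.2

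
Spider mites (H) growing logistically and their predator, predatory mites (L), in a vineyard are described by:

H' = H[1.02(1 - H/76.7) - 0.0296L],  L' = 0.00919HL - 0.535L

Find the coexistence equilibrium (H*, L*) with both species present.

H* ≈ 58.2, L* ≈ 8.3

From dL/dt = 0 with L > 0: 0.00919H* = 0.535, so H* = 58.2.
Substitute into dH/dt = 0: 1.02(1 - 58.2/76.7) = 0.0296L*.
The bracket is 0.241, giving L* = 0.246/0.0296 = 8.3.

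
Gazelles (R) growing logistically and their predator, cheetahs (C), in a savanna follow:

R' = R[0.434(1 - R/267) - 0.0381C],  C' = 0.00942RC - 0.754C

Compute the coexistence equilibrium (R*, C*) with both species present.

R* ≈ 80, C* ≈ 7.98

From dC/dt = 0 with C > 0: 0.00942R* = 0.754, so R* = 80.
Substitute into dR/dt = 0: 0.434(1 - 80/267) = 0.0381C*.
The bracket is 0.7, giving C* = 0.304/0.0381 = 7.98.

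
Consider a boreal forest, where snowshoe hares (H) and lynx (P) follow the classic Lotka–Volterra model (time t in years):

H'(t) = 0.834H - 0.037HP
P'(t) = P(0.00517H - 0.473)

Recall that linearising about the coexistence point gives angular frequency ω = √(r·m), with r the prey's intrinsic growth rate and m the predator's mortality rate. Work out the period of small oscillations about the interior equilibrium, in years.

Here r = 0.834 and m = 0.473, so r·m = 0.394.
ω = √0.394 = 0.628 per year, hence T = 2π/ω ≈ 10 years.

T ≈ 10 years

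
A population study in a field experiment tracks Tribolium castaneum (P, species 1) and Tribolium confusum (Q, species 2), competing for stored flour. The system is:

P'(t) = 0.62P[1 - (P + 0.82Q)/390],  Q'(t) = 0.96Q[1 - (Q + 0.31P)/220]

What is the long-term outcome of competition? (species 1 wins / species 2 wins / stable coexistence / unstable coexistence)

stable coexistence

Compare the nullcline intercepts: K1/α12 = 390/0.82 = 476 > K2 = 220; K2/α21 = 220/0.31 = 710 > K1 = 390.
Since both inequalities hold, each species can invade when rare, so the interior equilibrium is stable.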